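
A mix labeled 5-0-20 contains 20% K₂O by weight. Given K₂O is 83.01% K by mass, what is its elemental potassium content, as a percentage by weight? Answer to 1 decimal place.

16.6% K

%K = 20 × 0.8301 = 16.602%.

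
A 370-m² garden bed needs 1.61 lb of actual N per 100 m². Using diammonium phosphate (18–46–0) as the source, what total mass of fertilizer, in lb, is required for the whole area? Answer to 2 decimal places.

33.09 lb

Product per 100 m² = 1.61 / 18% = 8.94444 lb.
Total product = 8.94444 × 370 / 100 = 33.0944 lb.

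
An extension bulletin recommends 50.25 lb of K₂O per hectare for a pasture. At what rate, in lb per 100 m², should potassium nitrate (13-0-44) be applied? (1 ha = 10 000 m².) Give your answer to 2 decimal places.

1.14 lb of product per hundred sq m

Product per hectare = 50.25 / 44% = 114.205 lb.
Convert to per 100 m²: 114.205 × 0.01 = 1.14205 lb.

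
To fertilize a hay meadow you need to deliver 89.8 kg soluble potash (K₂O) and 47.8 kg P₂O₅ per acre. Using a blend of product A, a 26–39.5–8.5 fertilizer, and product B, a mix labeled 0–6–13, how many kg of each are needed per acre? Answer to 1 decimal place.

Per-acre balance (a = product A, b = product B):
K₂O: 0.085·a + 0.13·b = 89.8
P₂O₅: 0.395·a + 0.06·b = 47.8
Eliminate a: (row1) − 0.085/0.395·(row2) → 0.117089·b = 79.5139, so b = 679.092.
Back-substitute: a = (89.8 − 0.13·679.092) / 0.085 = 17.8595.

17.9 kg product A, 679.1 kg product B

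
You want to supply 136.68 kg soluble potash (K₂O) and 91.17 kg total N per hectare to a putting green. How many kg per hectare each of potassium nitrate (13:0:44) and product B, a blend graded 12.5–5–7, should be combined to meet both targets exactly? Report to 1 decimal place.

233.2 kg potassium nitrate, 486.8 kg product B

With a, b = kg per hectare of potassium nitrate and product B:
K₂O: 0.44·a + 0.07·b = 136.68
N: 0.13·a + 0.125·b = 91.17
Eliminate b: (row1) − 0.07/0.125·(row2) → 0.3672·a = 85.6248, so a = 233.183.
Then b = (91.17 − 0.13·233.183) / 0.125 = 486.8497.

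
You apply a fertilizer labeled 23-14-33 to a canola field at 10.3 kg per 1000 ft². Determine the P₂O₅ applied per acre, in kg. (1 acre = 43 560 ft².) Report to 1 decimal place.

P₂O₅ per 1000 ft² = 10.3 × 14% = 1.442 kg.
Convert to per acre: 1.442 × 43.56 = 62.8135 kg.

62.8 kg P₂O₅ per acre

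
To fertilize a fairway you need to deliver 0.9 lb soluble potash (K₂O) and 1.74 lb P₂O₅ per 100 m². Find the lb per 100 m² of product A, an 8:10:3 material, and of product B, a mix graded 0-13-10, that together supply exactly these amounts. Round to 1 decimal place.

With a, b = lb per 100 m² of product A and product B:
K₂O: 0.03·a + 0.1·b = 0.9
P₂O₅: 0.1·a + 0.13·b = 1.74
Solving simultaneously: a = 9.34426, b = 6.19672.

9.3 lb product A, 6.2 lb product B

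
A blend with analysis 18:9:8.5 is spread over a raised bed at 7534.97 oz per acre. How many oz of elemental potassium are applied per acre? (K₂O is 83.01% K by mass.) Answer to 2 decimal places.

K₂O per acre = 7534.97 × 8.5% = 640.472 oz.
Elemental K = 640.472 × 0.8301 = 531.656 oz per acre.

531.66 oz K per acre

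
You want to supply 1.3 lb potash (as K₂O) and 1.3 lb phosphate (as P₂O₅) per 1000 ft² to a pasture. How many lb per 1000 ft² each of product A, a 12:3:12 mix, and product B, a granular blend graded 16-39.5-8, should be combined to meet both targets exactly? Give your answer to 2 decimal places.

9.10 lb product A, 2.60 lb product B

Let a = lb of product A, b = lb of product B (per 1000 ft²).
K₂O: 0.12·a + 0.08·b = 1.3
P₂O₅: 0.03·a + 0.395·b = 1.3
Eliminate a: (row1) − 0.12/0.03·(row2) → -1.5·b = -3.9, so b = 2.6.
Back-substitute: a = (1.3 − 0.08·2.6) / 0.12 = 9.1.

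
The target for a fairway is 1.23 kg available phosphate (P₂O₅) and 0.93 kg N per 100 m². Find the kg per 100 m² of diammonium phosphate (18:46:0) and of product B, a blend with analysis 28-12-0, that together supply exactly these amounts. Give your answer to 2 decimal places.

2.17 kg diammonium phosphate, 1.93 kg product B

Let a = kg of diammonium phosphate, b = kg of product B (per 100 m²).
P₂O₅: 0.46·a + 0.12·b = 1.23
N: 0.18·a + 0.28·b = 0.93
Eliminate b: (row1) − 0.12/0.28·(row2) → 0.382857·a = 0.831429, so a = 2.17164.
Then b = (0.93 − 0.18·2.17164) / 0.28 = 1.92537.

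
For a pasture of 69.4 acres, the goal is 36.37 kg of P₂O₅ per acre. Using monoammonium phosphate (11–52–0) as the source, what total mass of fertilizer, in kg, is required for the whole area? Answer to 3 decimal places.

4853.996 kg

Product per acre = 36.37 / 52% = 69.9423 kg.
Total product = 69.9423 × 69.4 = 4853.9962 kg.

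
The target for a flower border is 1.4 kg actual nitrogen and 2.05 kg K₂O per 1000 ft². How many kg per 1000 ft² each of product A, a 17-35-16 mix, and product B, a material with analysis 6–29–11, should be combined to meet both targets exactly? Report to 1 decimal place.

3.4 kg product A, 13.7 kg product B

With a, b = kg per 1000 ft² of product A and product B:
N: 0.17·a + 0.06·b = 1.4
K₂O: 0.16·a + 0.11·b = 2.05
From row1: a = (1.4 − 0.06·b) / 0.17.
Into row2: 0.16·(1.4 − 0.06·b)/0.17 + 0.11·b = 2.05 → b = 13.6813, a = 3.40659.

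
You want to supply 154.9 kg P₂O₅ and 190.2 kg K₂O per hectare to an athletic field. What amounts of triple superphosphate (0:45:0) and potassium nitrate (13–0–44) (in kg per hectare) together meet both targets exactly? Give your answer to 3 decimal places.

344.222 kg triple superphosphate, 432.273 kg potassium nitrate

With a, b = kg per hectare of triple superphosphate and potassium nitrate:
P₂O₅: 0.45·a + 0·b = 154.9
K₂O: 0·a + 0.44·b = 190.2
Solving simultaneously: a = 344.2222, b = 432.2727.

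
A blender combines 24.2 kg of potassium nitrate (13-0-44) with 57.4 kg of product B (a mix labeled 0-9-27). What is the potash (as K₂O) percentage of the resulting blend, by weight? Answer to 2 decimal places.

32.04% K₂O

Total mass = 24.2 + 57.4 = 81.6 kg.
K₂O mass = 44%×24.2 + 27%×57.4 = 26.146 kg.
% K₂O = 26.146 / 81.6 = 32.0417%.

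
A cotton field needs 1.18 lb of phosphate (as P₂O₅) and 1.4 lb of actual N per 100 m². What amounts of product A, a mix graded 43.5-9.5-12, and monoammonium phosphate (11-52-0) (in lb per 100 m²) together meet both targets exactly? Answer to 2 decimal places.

2.77 lb product A, 1.76 lb monoammonium phosphate

Let a = lb of product A, b = lb of monoammonium phosphate (per 100 m²).
P₂O₅: 0.095·a + 0.52·b = 1.18
N: 0.435·a + 0.11·b = 1.4
From row1: a = (1.18 − 0.52·b) / 0.095.
Into row2: 0.435·(1.18 − 0.52·b)/0.095 + 0.11·b = 1.4 → b = 1.76269, a = 2.77265.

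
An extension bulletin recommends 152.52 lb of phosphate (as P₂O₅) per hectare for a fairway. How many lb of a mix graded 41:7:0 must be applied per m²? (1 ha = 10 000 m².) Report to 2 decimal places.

Product per hectare = 152.52 / 7% = 2178.86 lb.
Convert to per m²: 2178.86 × 0.0001 = 0.217886 lb.

0.22 lb of product per sq m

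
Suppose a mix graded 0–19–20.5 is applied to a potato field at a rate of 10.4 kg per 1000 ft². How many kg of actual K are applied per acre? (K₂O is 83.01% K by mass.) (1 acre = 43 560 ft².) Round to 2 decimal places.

K₂O per 1000 ft² = 10.4 × 20.5% = 2.132 kg.
Elemental K = 2.132 × 0.8301 = 1.76977 kg per 1000 ft².
Convert to per acre: 1.76977 × 43.56 = 77.0913 kg.

77.09 kg K per acre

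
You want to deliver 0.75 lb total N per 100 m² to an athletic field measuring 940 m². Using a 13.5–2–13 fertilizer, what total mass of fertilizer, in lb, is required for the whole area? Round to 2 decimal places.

52.22 lb

Product per 100 m² = 0.75 / 13.5% = 5.55556 lb.
Total product = 5.55556 × 940 / 100 = 52.2222 lb.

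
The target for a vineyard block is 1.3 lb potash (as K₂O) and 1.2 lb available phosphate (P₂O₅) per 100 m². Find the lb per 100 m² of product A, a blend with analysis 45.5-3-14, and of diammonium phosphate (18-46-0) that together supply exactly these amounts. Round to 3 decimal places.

9.286 lb product A, 2.003 lb diammonium phosphate

Per-100 m² balance (a = product A, b = diammonium phosphate):
K₂O: 0.14·a + 0·b = 1.3
P₂O₅: 0.03·a + 0.46·b = 1.2
Eliminate b: (row1) − 0/0.46·(row2) → 0.14·a = 1.3, so a = 9.28571.
Then b = (1.2 − 0.03·9.28571) / 0.46 = 2.00311.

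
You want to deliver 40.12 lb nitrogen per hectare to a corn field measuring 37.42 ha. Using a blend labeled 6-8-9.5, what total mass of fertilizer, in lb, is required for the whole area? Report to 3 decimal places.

25021.507 lb

Product per hectare = 40.12 / 6% = 668.667 lb.
Total product = 668.667 × 37.42 = 25021.5067 lb.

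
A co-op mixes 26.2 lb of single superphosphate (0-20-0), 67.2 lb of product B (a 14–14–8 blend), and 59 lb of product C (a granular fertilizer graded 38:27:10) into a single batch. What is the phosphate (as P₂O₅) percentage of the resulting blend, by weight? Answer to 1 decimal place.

20.1% P₂O₅

Total mass = 26.2 + 67.2 + 59 = 152.4 lb.
P₂O₅ mass = 20%×26.2 + 14%×67.2 + 27%×59 = 30.578 lb.
% P₂O₅ = 30.578 / 152.4 = 20.0643%.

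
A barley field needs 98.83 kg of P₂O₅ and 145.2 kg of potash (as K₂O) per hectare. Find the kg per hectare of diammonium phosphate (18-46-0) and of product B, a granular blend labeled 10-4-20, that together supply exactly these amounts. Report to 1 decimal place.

151.7 kg diammonium phosphate, 726.0 kg product B

Per-hectare balance (a = diammonium phosphate, b = product B):
P₂O₅: 0.46·a + 0.04·b = 98.83
K₂O: 0·a + 0.2·b = 145.2
Solving simultaneously: a = 151.717, b = 726.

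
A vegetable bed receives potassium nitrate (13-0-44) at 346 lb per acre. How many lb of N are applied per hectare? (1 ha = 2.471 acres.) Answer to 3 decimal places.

111.146 lb N per hectare

nitrogen per acre = 346 × 13% = 44.98 lb.
Convert to per hectare: 44.98 × 2.471 = 111.1456 lb.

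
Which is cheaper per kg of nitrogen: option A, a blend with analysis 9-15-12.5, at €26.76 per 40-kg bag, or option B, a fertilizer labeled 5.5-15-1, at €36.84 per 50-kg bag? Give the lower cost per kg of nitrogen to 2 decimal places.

option A: N per bag = 40 × 9% = 3.6 kg; cost = 26.76 / 3.6 = €7.4333/kg N.
option B: N per bag = 50 × 5.5% = 2.75 kg; cost = 36.84 / 2.75 = €13.3964/kg N.
option A is cheaper.

€7.43 per kg N (option A)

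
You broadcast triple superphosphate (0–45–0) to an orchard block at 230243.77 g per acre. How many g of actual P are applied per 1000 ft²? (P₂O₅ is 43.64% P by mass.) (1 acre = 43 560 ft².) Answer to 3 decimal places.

P₂O₅ per acre = 230243.77 × 45% = 103610 g.
Elemental P = 103610 × 0.4364 = 45215.3 g per acre.
Convert to per 1000 ft²: 45215.3 × 0.0229568 = 1037.9998 g.

1038.000 g P per thousand sq ft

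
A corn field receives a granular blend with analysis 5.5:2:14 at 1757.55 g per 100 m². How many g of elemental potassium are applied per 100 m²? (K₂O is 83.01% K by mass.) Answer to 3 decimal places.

K₂O per 100 m² = 1757.55 × 14% = 246.057 g.
Elemental K = 246.057 × 0.8301 = 204.2519 g per 100 m².

204.252 g K per hundred sq m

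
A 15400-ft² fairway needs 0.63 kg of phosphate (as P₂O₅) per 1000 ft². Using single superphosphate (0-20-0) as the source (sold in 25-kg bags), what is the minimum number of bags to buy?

Product per 1000 ft² = 0.63 / 20% = 3.15 kg.
Total product = 3.15 × 15400 / 1000 = 48.51 kg.
Bags = ⌈48.51 / 25⌉ = 2.

2 bags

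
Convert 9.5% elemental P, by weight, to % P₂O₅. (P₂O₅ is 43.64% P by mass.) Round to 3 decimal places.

%P₂O₅ = 9.5 / 0.4364 = 21.76902%.

21.769% P₂O₅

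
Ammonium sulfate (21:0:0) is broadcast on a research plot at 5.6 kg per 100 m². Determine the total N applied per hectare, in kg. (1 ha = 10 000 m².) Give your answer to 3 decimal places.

nitrogen per 100 m² = 5.6 × 21% = 1.176 kg.
Convert to per hectare: 1.176 × 100 = 117.6 kg.

117.600 kg N per hectare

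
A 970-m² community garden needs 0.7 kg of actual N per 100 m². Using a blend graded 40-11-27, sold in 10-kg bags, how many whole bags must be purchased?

Product per 100 m² = 0.7 / 40% = 1.75 kg.
Total product = 1.75 × 970 / 100 = 16.975 kg.
Bags = ⌈16.975 / 10⌉ = 2.

2 bags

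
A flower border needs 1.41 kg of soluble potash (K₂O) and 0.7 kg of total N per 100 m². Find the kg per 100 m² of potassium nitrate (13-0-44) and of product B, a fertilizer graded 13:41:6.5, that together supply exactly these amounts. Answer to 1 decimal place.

Let a = kg of potassium nitrate, b = kg of product B (per 100 m²).
K₂O: 0.44·a + 0.065·b = 1.41
N: 0.13·a + 0.13·b = 0.7
Eliminate a: (row1) − 0.44/0.13·(row2) → -0.375·b = -0.959231, so b = 2.55795.
Back-substitute: a = (1.41 − 0.065·2.55795) / 0.44 = 2.82667.

2.8 kg potassium nitrate, 2.6 kg product B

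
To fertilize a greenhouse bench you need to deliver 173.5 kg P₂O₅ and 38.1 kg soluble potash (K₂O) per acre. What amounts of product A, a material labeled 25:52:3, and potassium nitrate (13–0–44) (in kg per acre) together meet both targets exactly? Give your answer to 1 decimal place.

333.7 kg product A, 63.8 kg potassium nitrate

With a, b = kg per acre of product A and potassium nitrate:
P₂O₅: 0.52·a + 0·b = 173.5
K₂O: 0.03·a + 0.44·b = 38.1
From row1: a = (173.5 − 0·b) / 0.52.
Into row2: 0.03·(173.5 − 0·b)/0.52 + 0.44·b = 38.1 → b = 63.8418, a = 333.654.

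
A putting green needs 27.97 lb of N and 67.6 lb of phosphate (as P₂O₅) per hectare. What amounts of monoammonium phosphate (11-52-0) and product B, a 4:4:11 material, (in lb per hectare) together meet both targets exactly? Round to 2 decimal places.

96.66 lb monoammonium phosphate, 433.44 lb product B

Per-hectare balance (a = monoammonium phosphate, b = product B):
N: 0.11·a + 0.04·b = 27.97
P₂O₅: 0.52·a + 0.04·b = 67.6
Eliminate a: (row1) − 0.11/0.52·(row2) → 0.0315385·b = 13.67, so b = 433.439.
Back-substitute: a = (27.97 − 0.04·433.439) / 0.11 = 96.6585.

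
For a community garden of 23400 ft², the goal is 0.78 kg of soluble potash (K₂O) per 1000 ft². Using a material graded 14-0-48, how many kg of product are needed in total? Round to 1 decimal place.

Product per 1000 ft² = 0.78 / 48% = 1.625 kg.
Total product = 1.625 × 23400 / 1000 = 38.025 kg.

38.0 kg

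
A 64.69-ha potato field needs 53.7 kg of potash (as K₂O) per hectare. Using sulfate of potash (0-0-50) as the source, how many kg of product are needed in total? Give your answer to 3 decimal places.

6947.706 kg

Product per hectare = 53.7 / 50% = 107.4 kg.
Total product = 107.4 × 64.69 = 6947.706 kg.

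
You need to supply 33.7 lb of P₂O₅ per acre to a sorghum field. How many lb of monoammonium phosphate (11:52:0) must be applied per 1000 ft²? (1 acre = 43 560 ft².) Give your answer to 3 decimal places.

1.488 lb of product per thousand sq ft

Product per acre = 33.7 / 52% = 64.8077 lb.
Convert to per 1000 ft²: 64.8077 × 0.0229568 = 1.48778 lb.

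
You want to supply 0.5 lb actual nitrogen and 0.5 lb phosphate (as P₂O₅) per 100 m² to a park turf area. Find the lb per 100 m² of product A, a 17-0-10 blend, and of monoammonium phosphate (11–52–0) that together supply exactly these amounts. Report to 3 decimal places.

Per-100 m² balance (a = product A, b = monoammonium phosphate):
N: 0.17·a + 0.11·b = 0.5
P₂O₅: 0·a + 0.52·b = 0.5
Solving simultaneously: a = 2.319005, b = 0.961538.

2.319 lb product A, 0.962 lb monoammonium phosphate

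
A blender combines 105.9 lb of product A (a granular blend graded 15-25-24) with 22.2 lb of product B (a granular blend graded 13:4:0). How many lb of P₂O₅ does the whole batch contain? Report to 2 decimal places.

P₂O₅ mass = 25%×105.9 + 4%×22.2 = 27.363 lb.

27.36 lb P₂O₅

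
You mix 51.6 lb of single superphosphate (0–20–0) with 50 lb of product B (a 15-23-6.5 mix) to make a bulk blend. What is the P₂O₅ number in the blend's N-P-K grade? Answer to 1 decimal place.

Total mass = 51.6 + 50 = 101.6 lb.
P₂O₅ mass = 20%×51.6 + 23%×50 = 21.82 lb.
% P₂O₅ = 21.82 / 101.6 = 21.4764%.

21.5% P₂O₅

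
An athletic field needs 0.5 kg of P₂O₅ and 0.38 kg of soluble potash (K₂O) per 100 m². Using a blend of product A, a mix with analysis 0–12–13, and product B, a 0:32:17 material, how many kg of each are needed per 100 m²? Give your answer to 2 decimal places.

1.73 kg product A, 0.92 kg product B

Let a = kg of product A, b = kg of product B (per 100 m²).
P₂O₅: 0.12·a + 0.32·b = 0.5
K₂O: 0.13·a + 0.17·b = 0.38
From row1: a = (0.5 − 0.32·b) / 0.12.
Into row2: 0.13·(0.5 − 0.32·b)/0.12 + 0.17·b = 0.38 → b = 0.915094, a = 1.72642.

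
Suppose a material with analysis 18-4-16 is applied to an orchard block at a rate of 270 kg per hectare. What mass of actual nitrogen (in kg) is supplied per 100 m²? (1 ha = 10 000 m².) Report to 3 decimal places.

0.486 kg N per hundred sq m

nitrogen per hectare = 270 × 18% = 48.6 kg.
Convert to per 100 m²: 48.6 × 0.01 = 0.486 kg.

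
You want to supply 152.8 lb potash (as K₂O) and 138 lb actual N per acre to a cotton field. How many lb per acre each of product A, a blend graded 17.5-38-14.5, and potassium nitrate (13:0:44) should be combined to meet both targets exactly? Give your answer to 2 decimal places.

Per-acre balance (a = product A, b = potassium nitrate):
K₂O: 0.145·a + 0.44·b = 152.8
N: 0.175·a + 0.13·b = 138
From row1: a = (152.8 − 0.44·b) / 0.145.
Into row2: 0.175·(152.8 − 0.44·b)/0.145 + 0.13·b = 138 → b = 115.735, a = 702.597.

702.60 lb product A, 115.74 lb potassium nitrate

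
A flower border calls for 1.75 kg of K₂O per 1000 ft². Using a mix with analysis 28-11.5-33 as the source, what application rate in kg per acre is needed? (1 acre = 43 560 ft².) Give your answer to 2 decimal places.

Product per 1000 ft² = 1.75 / 33% = 5.30303 kg.
Convert to per acre: 5.30303 × 43.56 = 231 kg.

231.00 kg of product per acre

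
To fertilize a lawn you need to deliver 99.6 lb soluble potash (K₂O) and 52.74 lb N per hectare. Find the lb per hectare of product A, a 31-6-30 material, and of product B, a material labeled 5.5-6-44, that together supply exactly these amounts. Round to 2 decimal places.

147.85 lb product A, 125.55 lb product B

Let a = lb of product A, b = lb of product B (per hectare).
K₂O: 0.3·a + 0.44·b = 99.6
N: 0.31·a + 0.055·b = 52.74
From row1: a = (99.6 − 0.44·b) / 0.3.
Into row2: 0.31·(99.6 − 0.44·b)/0.3 + 0.055·b = 52.74 → b = 125.5546, a = 147.853.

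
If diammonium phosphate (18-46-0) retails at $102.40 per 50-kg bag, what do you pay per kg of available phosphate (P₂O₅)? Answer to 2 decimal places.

$4.45 per kg P₂O₅

P₂O₅ in bag = 50 × 46% = 23 kg.
Cost per kg P₂O₅ = $102.40 / 23 = $4.4522.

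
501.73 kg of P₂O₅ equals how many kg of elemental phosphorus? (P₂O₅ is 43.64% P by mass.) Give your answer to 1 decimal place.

P = 501.73 × 0.4364 = 218.955 kg.

219.0 kg P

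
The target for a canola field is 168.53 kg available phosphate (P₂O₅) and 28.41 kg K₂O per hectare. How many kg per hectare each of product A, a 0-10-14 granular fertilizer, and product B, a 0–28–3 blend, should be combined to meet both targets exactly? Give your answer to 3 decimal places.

With a, b = kg per hectare of product A and product B:
P₂O₅: 0.1·a + 0.28·b = 168.53
K₂O: 0.14·a + 0.03·b = 28.41
From row1: a = (168.53 − 0.28·b) / 0.1.
Into row2: 0.14·(168.53 − 0.28·b)/0.1 + 0.03·b = 28.41 → b = 573.2928, a = 80.0801.

80.080 kg product A, 573.293 kg product B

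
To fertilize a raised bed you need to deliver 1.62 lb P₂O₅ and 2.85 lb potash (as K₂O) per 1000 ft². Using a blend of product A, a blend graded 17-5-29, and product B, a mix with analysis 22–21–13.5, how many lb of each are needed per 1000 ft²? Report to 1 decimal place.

7.0 lb product A, 6.0 lb product B

With a, b = lb per 1000 ft² of product A and product B:
P₂O₅: 0.05·a + 0.21·b = 1.62
K₂O: 0.29·a + 0.135·b = 2.85
Solving simultaneously: a = 7.01385, b = 6.04432.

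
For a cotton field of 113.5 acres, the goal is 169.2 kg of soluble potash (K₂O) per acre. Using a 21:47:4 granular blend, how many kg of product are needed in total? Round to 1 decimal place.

480105.0 kg

Product per acre = 169.2 / 4% = 4230 kg.
Total product = 4230 × 113.5 = 480105 kg.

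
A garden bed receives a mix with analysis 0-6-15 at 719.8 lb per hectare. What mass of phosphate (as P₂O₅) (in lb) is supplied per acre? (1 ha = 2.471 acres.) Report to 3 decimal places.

17.478 lb P₂O₅ per acre

P₂O₅ per hectare = 719.8 × 6% = 43.188 lb.
Convert to per acre: 43.188 × 0.404694 = 17.4779 lb.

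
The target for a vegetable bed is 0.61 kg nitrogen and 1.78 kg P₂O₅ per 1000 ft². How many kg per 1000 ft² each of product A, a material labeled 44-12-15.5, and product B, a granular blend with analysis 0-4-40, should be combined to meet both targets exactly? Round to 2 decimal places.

Per-1000 ft² balance (a = product A, b = product B):
N: 0.44·a + 0·b = 0.61
P₂O₅: 0.12·a + 0.04·b = 1.78
From row1: a = (0.61 − 0·b) / 0.44.
Into row2: 0.12·(0.61 − 0·b)/0.44 + 0.04·b = 1.78 → b = 40.3409, a = 1.38636.

1.39 kg product A, 40.34 kg product B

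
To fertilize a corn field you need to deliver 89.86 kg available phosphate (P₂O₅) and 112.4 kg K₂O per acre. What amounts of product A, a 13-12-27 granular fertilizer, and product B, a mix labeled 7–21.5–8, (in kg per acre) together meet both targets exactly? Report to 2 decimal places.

350.41 kg product A, 222.38 kg product B

With a, b = kg per acre of product A and product B:
P₂O₅: 0.12·a + 0.215·b = 89.86
K₂O: 0.27·a + 0.08·b = 112.4
Solving simultaneously: a = 350.407, b = 222.378.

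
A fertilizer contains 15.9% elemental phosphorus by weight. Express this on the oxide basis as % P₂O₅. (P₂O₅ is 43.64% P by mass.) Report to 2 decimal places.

36.43% P₂O₅

%P₂O₅ = 15.9 / 0.4364 = 36.4345%.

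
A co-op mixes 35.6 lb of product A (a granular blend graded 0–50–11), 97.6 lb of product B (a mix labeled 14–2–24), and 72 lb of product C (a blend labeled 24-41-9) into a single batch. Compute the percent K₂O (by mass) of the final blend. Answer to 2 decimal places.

Total mass = 35.6 + 97.6 + 72 = 205.2 lb.
K₂O mass = 11%×35.6 + 24%×97.6 + 9%×72 = 33.82 lb.
% K₂O = 33.82 / 205.2 = 16.4815%.

16.48% K₂O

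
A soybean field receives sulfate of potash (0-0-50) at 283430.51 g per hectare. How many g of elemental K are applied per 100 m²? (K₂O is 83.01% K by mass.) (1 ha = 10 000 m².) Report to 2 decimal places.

K₂O per hectare = 283430.51 × 50% = 141715 g.
Elemental K = 141715 × 0.8301 = 117638 g per hectare.
Convert to per 100 m²: 117638 × 0.01 = 1176.378 g.

1176.38 g K per hundred sq m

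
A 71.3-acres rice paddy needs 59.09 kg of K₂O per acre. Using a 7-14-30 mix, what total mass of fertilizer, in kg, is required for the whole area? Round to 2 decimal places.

14043.72 kg

Product per acre = 59.09 / 30% = 196.967 kg.
Total product = 196.967 × 71.3 = 14043.723 kg.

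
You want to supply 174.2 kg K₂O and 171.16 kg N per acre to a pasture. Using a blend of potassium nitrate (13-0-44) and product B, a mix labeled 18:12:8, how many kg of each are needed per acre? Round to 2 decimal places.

256.73 kg potassium nitrate, 765.47 kg product B

Let a = kg of potassium nitrate, b = kg of product B (per acre).
K₂O: 0.44·a + 0.08·b = 174.2
N: 0.13·a + 0.18·b = 171.16
Eliminate b: (row1) − 0.08/0.18·(row2) → 0.382222·a = 98.1289, so a = 256.733.
Then b = (171.16 − 0.13·256.733) / 0.18 = 765.471.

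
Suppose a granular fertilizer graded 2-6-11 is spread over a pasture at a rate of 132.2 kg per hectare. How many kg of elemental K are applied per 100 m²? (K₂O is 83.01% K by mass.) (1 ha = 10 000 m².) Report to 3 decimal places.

0.121 kg K per hundred sq m

K₂O per hectare = 132.2 × 11% = 14.542 kg.
Elemental K = 14.542 × 0.8301 = 12.0713 kg per hectare.
Convert to per 100 m²: 12.0713 × 0.01 = 0.120713 kg.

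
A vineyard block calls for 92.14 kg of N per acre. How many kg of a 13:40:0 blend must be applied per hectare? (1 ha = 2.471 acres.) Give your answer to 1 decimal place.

Product per acre = 92.14 / 13% = 708.769 kg.
Convert to per hectare: 708.769 × 2.471 = 1751.37 kg.

1751.4 kg of product per hectare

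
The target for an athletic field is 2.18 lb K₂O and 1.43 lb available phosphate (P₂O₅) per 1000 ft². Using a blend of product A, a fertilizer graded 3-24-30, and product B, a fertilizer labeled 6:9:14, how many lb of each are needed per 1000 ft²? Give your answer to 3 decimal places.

0.606 lb product A, 14.273 lb product B

With a, b = lb per 1000 ft² of product A and product B:
K₂O: 0.3·a + 0.14·b = 2.18
P₂O₅: 0.24·a + 0.09·b = 1.43
From row1: a = (2.18 − 0.14·b) / 0.3.
Into row2: 0.24·(2.18 − 0.14·b)/0.3 + 0.09·b = 1.43 → b = 14.2727, a = 0.606061.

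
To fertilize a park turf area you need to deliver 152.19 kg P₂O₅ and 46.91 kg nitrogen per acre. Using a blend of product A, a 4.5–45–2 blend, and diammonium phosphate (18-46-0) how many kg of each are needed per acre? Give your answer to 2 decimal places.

Let a = kg of product A, b = kg of diammonium phosphate (per acre).
P₂O₅: 0.45·a + 0.46·b = 152.19
N: 0.045·a + 0.18·b = 46.91
Eliminate a: (row1) − 0.45/0.045·(row2) → -1.34·b = -316.91, so b = 236.5.
Back-substitute: a = (152.19 − 0.46·236.5) / 0.45 = 96.4444.

96.44 kg product A, 236.50 kg diammonium phosphate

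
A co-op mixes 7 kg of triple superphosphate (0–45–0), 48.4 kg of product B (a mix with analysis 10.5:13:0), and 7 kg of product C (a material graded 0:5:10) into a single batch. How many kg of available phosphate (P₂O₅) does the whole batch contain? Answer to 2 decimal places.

P₂O₅ mass = 45%×7 + 13%×48.4 + 5%×7 = 9.792 kg.

9.79 kg P₂O₅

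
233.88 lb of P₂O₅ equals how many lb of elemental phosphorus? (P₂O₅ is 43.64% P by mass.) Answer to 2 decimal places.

102.07 lb P

P = 233.88 × 0.4364 = 102.065 lb.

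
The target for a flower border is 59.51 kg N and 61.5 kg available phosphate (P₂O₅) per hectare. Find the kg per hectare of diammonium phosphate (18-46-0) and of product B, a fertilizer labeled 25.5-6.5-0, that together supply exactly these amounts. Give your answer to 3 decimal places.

111.878 kg diammonium phosphate, 154.400 kg product B

With a, b = kg per hectare of diammonium phosphate and product B:
N: 0.18·a + 0.255·b = 59.51
P₂O₅: 0.46·a + 0.065·b = 61.5
Solving simultaneously: a = 111.8783, b = 154.3996.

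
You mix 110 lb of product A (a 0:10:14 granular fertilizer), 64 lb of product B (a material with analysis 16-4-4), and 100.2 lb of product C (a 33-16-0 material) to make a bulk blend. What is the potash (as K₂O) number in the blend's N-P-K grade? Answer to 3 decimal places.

6.550% K₂O

Total mass = 110 + 64 + 100.2 = 274.2 lb.
K₂O mass = 14%×110 + 4%×64 + 0%×100.2 = 17.96 lb.
% K₂O = 17.96 / 274.2 = 6.54996%.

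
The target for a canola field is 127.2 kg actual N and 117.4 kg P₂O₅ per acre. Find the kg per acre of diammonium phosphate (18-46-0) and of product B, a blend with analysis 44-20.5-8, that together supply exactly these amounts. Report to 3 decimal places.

Per-acre balance (a = diammonium phosphate, b = product B):
N: 0.18·a + 0.44·b = 127.2
P₂O₅: 0.46·a + 0.205·b = 117.4
Eliminate a: (row1) − 0.18/0.46·(row2) → 0.359783·b = 81.2609, so b = 225.86103.
Back-substitute: a = (127.2 − 0.44·225.86103) / 0.18 = 154.5619.

154.562 kg diammonium phosphate, 225.861 kg product B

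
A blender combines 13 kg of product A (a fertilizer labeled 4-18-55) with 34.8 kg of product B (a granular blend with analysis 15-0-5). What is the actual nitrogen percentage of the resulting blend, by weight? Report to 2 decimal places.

12.01% N

Total mass = 13 + 34.8 = 47.8 kg.
N mass = 4%×13 + 15%×34.8 = 5.74 kg.
% N = 5.74 / 47.8 = 12.0084%.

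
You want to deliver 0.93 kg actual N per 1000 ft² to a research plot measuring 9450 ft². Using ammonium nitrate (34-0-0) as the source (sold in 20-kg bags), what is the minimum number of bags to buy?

2 bags

Product per 1000 ft² = 0.93 / 34% = 2.73529 kg.
Total product = 2.73529 × 9450 / 1000 = 25.8485 kg.
Bags = ⌈25.8485 / 20⌉ = 2.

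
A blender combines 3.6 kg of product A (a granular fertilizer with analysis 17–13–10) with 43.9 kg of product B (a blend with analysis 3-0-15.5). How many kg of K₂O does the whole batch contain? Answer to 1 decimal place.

K₂O mass = 10%×3.6 + 15.5%×43.9 = 7.1645 kg.

7.2 kg K₂O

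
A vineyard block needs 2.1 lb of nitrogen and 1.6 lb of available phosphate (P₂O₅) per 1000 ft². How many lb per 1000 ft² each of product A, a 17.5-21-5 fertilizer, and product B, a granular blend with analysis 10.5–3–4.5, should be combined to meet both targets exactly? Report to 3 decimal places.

6.250 lb product A, 9.583 lb product B

With a, b = lb per 1000 ft² of product A and product B:
N: 0.175·a + 0.105·b = 2.1
P₂O₅: 0.21·a + 0.03·b = 1.6
Eliminate b: (row1) − 0.105/0.03·(row2) → -0.56·a = -3.5, so a = 6.25.
Then b = (1.6 − 0.21·6.25) / 0.03 = 9.58333.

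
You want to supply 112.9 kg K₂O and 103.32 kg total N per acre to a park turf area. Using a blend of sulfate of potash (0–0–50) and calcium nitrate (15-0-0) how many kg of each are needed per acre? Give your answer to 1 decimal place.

225.8 kg sulfate of potash, 688.8 kg calcium nitrate

Per-acre balance (a = sulfate of potash, b = calcium nitrate):
K₂O: 0.5·a + 0·b = 112.9
N: 0·a + 0.15·b = 103.32
Solving simultaneously: a = 225.8, b = 688.8.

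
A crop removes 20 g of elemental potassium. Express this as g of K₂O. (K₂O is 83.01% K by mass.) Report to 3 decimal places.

24.093 g K₂O

K₂O = 20 / 0.8301 = 24.09348 g.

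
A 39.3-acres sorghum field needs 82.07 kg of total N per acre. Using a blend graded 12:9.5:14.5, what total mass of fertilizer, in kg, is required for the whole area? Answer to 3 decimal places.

Product per acre = 82.07 / 12% = 683.917 kg.
Total product = 683.917 × 39.3 = 26877.925 kg.

26877.925 kg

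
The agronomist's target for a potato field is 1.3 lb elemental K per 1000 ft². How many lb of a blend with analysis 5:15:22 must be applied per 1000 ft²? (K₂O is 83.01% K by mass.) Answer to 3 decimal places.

7.119 lb of product per thousand sq ft

As K₂O: 1.3 / 0.8301 = 1.56608 lb per 1000 ft².
Product per 1000 ft² = 1.56608 / 22% = 7.11853 lb.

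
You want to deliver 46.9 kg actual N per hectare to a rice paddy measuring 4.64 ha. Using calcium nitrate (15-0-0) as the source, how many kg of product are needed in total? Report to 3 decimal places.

Product per hectare = 46.9 / 15% = 312.667 kg.
Total product = 312.667 × 4.64 = 1450.7733 kg.

1450.773 kg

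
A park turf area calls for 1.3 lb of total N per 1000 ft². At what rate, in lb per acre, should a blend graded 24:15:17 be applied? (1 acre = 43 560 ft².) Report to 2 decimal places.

235.95 lb of product per acre

Product per 1000 ft² = 1.3 / 24% = 5.41667 lb.
Convert to per acre: 5.41667 × 43.56 = 235.95 lb.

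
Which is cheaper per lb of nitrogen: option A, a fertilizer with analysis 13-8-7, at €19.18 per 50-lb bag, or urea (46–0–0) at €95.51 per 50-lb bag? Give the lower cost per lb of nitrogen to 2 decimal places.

€2.95 per lb N (option A)

option A: N per bag = 50 × 13% = 6.5 lb; cost = 19.18 / 6.5 = €2.9508/lb N.
urea: N per bag = 50 × 46% = 23 lb; cost = 95.51 / 23 = €4.1526/lb N.
option A is cheaper.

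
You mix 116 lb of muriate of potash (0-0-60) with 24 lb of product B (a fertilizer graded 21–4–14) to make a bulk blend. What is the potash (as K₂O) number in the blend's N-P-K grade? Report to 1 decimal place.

Total mass = 116 + 24 = 140 lb.
K₂O mass = 60%×116 + 14%×24 = 72.96 lb.
% K₂O = 72.96 / 140 = 52.1143%.

52.1% K₂O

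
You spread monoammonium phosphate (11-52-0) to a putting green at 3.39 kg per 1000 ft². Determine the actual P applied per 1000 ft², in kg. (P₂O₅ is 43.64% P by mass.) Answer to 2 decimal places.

P₂O₅ per 1000 ft² = 3.39 × 52% = 1.7628 kg.
Elemental P = 1.7628 × 0.4364 = 0.769286 kg per 1000 ft².

0.77 kg P per thousand sq ft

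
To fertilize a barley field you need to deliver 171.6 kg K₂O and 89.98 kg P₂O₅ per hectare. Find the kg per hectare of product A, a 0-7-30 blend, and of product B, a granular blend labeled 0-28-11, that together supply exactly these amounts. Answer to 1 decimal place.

Per-hectare balance (a = product A, b = product B):
K₂O: 0.3·a + 0.11·b = 171.6
P₂O₅: 0.07·a + 0.28·b = 89.98
Eliminate b: (row1) − 0.11/0.28·(row2) → 0.2725·a = 136.251, so a = 500.003.
Then b = (89.98 − 0.07·500.003) / 0.28 = 196.356.

500.0 kg product A, 196.4 kg product B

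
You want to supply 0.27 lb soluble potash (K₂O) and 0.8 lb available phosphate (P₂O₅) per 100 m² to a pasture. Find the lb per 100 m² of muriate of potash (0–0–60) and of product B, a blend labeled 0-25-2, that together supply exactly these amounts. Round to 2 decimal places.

Let a = lb of muriate of potash, b = lb of product B (per 100 m²).
K₂O: 0.6·a + 0.02·b = 0.27
P₂O₅: 0·a + 0.25·b = 0.8
Solving simultaneously: a = 0.343333, b = 3.2.

0.34 lb muriate of potash, 3.20 lb product B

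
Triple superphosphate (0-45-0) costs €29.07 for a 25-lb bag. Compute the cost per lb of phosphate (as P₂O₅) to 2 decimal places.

€2.58 per lb P₂O₅

P₂O₅ in bag = 25 × 45% = 11.25 lb.
Cost per lb P₂O₅ = €29.07 / 11.25 = €2.5840.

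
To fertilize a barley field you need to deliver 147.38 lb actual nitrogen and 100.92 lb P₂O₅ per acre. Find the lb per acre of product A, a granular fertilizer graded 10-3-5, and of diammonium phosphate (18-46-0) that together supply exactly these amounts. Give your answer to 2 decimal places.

Let a = lb of product A, b = lb of diammonium phosphate (per acre).
N: 0.1·a + 0.18·b = 147.38
P₂O₅: 0.03·a + 0.46·b = 100.92
From row1: a = (147.38 − 0.18·b) / 0.1.
Into row2: 0.03·(147.38 − 0.18·b)/0.1 + 0.46·b = 100.92 → b = 139.66995, a = 1222.394.

1222.39 lb product A, 139.67 lb diammonium phosphate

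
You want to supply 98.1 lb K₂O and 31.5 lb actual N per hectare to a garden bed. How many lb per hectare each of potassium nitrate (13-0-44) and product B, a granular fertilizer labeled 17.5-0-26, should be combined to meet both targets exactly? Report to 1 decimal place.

207.8 lb potassium nitrate, 25.6 lb product B

Let a = lb of potassium nitrate, b = lb of product B (per hectare).
K₂O: 0.44·a + 0.26·b = 98.1
N: 0.13·a + 0.175·b = 31.5
Eliminate a: (row1) − 0.44/0.13·(row2) → -0.332308·b = -8.51538, so b = 25.625.
Back-substitute: a = (98.1 − 0.26·25.625) / 0.44 = 207.812.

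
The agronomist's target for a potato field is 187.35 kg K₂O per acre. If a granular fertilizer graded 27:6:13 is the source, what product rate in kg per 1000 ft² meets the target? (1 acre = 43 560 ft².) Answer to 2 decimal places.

33.08 kg of product per thousand sq ft

Product per acre = 187.35 / 13% = 1441.15 kg.
Convert to per 1000 ft²: 1441.15 × 0.0229568 = 33.0843 kg.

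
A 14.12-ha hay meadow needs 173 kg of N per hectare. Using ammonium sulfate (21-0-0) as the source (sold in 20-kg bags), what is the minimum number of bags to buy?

582 bags

Product per hectare = 173 / 21% = 823.81 kg.
Total product = 823.81 × 14.12 = 11632.2 kg.
Bags = ⌈11632.2 / 20⌉ = 582.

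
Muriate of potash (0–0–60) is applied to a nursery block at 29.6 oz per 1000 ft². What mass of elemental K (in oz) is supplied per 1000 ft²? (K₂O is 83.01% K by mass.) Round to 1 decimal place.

14.7 oz K per thousand sq ft

K₂O per 1000 ft² = 29.6 × 60% = 17.76 oz.
Elemental K = 17.76 × 0.8301 = 14.7426 oz per 1000 ft².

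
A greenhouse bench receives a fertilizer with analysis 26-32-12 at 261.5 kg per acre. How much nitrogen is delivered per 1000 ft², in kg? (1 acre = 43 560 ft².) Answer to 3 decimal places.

1.561 kg N per thousand sq ft

nitrogen per acre = 261.5 × 26% = 67.99 kg.
Convert to per 1000 ft²: 67.99 × 0.0229568 = 1.56084 kg.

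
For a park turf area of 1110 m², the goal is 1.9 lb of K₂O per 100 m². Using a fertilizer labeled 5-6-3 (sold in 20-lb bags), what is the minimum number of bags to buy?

36 bags

Product per 100 m² = 1.9 / 3% = 63.3333 lb.
Total product = 63.3333 × 1110 / 100 = 703 lb.
Bags = ⌈703 / 20⌉ = 36.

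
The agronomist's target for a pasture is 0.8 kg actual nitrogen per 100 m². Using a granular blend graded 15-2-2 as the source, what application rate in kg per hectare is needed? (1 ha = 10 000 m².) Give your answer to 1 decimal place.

Product per 100 m² = 0.8 / 15% = 5.33333 kg.
Convert to per hectare: 5.33333 × 100 = 533.333 kg.

533.3 kg of product per hectare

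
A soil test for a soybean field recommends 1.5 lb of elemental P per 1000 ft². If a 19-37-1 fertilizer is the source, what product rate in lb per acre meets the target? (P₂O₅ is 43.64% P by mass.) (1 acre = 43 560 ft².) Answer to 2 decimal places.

404.66 lb of product per acre

As P₂O₅: 1.5 / 0.4364 = 3.43721 lb per 1000 ft².
Product per 1000 ft² = 3.43721 / 37% = 9.28977 lb.
Convert to per acre: 9.28977 × 43.56 = 404.662 lb.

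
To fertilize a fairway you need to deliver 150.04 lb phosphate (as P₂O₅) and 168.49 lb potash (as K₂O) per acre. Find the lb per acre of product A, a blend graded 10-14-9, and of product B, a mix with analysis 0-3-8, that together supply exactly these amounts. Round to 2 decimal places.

Let a = lb of product A, b = lb of product B (per acre).
P₂O₅: 0.14·a + 0.03·b = 150.04
K₂O: 0.09·a + 0.08·b = 168.49
Solving simultaneously: a = 817.471, b = 1186.471.

817.47 lb product A, 1186.47 lb product B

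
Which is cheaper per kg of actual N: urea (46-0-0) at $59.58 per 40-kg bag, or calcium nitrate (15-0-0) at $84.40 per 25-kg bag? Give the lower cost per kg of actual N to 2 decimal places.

$3.24 per kg N (urea)

urea: N per bag = 40 × 46% = 18.4 kg; cost = 59.58 / 18.4 = $3.2380/kg N.
calcium nitrate: N per bag = 25 × 15% = 3.75 kg; cost = 84.40 / 3.75 = $22.5067/kg N.
urea is cheaper.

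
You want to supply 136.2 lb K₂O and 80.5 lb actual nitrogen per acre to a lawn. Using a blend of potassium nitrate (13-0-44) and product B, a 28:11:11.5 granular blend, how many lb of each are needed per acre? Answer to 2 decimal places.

With a, b = lb per acre of potassium nitrate and product B:
K₂O: 0.44·a + 0.115·b = 136.2
N: 0.13·a + 0.28·b = 80.5
Solving simultaneously: a = 266.776, b = 163.6397.

266.78 lb potassium nitrate, 163.64 lb product B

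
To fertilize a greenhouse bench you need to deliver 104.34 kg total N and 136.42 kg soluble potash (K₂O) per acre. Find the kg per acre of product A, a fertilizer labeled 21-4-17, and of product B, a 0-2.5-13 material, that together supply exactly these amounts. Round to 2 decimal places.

496.86 kg product A, 399.65 kg product B

Let a = kg of product A, b = kg of product B (per acre).
N: 0.21·a + 0·b = 104.34
K₂O: 0.17·a + 0.13·b = 136.42
Solving simultaneously: a = 496.857, b = 399.648.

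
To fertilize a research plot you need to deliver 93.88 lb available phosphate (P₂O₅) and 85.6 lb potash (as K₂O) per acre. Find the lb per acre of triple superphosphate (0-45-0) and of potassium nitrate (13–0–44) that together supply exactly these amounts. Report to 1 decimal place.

208.6 lb triple superphosphate, 194.5 lb potassium nitrate

Per-acre balance (a = triple superphosphate, b = potassium nitrate):
P₂O₅: 0.45·a + 0·b = 93.88
K₂O: 0·a + 0.44·b = 85.6
Solving simultaneously: a = 208.622, b = 194.545.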